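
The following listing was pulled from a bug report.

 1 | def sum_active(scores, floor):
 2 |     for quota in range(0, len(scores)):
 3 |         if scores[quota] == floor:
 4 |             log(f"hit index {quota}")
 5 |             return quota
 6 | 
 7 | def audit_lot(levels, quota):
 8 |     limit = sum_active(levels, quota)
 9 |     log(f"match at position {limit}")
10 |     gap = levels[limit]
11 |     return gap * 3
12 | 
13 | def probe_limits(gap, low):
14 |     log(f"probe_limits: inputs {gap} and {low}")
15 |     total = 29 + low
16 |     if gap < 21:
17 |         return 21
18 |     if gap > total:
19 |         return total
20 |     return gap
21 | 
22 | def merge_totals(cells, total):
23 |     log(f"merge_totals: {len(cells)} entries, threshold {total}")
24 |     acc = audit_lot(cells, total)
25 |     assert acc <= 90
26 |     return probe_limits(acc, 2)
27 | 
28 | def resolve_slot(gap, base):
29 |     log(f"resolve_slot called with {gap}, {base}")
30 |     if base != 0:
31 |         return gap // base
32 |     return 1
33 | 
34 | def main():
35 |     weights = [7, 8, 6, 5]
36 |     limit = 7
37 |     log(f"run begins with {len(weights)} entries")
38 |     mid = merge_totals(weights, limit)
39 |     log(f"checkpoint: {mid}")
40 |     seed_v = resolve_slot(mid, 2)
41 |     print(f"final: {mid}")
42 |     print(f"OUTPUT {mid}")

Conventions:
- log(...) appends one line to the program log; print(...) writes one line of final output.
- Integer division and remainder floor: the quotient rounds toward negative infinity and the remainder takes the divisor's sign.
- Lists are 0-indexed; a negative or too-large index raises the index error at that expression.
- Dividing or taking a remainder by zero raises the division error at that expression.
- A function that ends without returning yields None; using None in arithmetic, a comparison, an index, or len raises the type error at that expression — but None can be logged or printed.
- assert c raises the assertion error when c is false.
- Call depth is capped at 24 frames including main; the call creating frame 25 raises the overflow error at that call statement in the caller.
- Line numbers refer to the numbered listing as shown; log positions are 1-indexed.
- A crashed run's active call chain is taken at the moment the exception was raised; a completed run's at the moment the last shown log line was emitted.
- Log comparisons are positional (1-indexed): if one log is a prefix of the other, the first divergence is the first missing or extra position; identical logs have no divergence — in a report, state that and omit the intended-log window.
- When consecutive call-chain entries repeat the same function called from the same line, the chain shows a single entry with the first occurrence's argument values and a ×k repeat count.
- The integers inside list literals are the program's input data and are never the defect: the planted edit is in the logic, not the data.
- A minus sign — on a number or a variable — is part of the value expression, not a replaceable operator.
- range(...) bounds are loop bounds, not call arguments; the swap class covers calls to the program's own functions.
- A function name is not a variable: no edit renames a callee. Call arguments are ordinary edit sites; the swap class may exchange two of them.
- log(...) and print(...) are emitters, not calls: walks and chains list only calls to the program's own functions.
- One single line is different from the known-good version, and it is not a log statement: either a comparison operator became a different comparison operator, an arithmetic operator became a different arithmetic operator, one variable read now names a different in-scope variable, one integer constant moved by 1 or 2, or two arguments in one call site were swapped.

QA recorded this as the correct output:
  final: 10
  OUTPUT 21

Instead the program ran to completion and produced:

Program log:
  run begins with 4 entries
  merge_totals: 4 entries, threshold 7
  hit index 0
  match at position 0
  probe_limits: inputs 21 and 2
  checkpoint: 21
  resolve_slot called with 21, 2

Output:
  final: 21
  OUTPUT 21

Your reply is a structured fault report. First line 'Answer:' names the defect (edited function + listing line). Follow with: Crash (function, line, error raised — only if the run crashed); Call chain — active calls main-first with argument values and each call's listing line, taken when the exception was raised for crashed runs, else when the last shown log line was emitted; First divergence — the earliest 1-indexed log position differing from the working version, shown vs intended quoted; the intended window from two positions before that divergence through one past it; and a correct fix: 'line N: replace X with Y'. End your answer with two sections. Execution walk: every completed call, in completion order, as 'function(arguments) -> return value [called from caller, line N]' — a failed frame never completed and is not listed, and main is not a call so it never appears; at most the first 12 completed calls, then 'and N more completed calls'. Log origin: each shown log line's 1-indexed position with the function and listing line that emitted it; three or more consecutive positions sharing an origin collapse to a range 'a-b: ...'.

Answer: the defect is in main at line 41.
Core observation: Log streams are identical — the defect surfaces only in the printed output.
Call chain: main -> resolve_slot(21, 2) (called at line 40).
First divergence: none — the logs agree in full.
Execution walk:
  sum_active([7, 8, 6, 5], 7) -> 0  [called from audit_lot, line 8]
  audit_lot([7, 8, 6, 5], 7) -> 21  [called from merge_totals, line 24]
  probe_limits(21, 2) -> 21  [called from merge_totals, line 26]
  merge_totals([7, 8, 6, 5], 7) -> 21  [called from main, line 38]
  resolve_slot(21, 2) -> 10  [called from main, line 40]
Log line origins:
  1: from main, line 37
  2: from merge_totals, line 23
  3: from sum_active, line 4
  4: from audit_lot, line 9
  5: from probe_limits, line 14
  6: from main, line 39
  7: from resolve_slot, line 29
A correct fix: line 41: replace `mid` with `seed_v`.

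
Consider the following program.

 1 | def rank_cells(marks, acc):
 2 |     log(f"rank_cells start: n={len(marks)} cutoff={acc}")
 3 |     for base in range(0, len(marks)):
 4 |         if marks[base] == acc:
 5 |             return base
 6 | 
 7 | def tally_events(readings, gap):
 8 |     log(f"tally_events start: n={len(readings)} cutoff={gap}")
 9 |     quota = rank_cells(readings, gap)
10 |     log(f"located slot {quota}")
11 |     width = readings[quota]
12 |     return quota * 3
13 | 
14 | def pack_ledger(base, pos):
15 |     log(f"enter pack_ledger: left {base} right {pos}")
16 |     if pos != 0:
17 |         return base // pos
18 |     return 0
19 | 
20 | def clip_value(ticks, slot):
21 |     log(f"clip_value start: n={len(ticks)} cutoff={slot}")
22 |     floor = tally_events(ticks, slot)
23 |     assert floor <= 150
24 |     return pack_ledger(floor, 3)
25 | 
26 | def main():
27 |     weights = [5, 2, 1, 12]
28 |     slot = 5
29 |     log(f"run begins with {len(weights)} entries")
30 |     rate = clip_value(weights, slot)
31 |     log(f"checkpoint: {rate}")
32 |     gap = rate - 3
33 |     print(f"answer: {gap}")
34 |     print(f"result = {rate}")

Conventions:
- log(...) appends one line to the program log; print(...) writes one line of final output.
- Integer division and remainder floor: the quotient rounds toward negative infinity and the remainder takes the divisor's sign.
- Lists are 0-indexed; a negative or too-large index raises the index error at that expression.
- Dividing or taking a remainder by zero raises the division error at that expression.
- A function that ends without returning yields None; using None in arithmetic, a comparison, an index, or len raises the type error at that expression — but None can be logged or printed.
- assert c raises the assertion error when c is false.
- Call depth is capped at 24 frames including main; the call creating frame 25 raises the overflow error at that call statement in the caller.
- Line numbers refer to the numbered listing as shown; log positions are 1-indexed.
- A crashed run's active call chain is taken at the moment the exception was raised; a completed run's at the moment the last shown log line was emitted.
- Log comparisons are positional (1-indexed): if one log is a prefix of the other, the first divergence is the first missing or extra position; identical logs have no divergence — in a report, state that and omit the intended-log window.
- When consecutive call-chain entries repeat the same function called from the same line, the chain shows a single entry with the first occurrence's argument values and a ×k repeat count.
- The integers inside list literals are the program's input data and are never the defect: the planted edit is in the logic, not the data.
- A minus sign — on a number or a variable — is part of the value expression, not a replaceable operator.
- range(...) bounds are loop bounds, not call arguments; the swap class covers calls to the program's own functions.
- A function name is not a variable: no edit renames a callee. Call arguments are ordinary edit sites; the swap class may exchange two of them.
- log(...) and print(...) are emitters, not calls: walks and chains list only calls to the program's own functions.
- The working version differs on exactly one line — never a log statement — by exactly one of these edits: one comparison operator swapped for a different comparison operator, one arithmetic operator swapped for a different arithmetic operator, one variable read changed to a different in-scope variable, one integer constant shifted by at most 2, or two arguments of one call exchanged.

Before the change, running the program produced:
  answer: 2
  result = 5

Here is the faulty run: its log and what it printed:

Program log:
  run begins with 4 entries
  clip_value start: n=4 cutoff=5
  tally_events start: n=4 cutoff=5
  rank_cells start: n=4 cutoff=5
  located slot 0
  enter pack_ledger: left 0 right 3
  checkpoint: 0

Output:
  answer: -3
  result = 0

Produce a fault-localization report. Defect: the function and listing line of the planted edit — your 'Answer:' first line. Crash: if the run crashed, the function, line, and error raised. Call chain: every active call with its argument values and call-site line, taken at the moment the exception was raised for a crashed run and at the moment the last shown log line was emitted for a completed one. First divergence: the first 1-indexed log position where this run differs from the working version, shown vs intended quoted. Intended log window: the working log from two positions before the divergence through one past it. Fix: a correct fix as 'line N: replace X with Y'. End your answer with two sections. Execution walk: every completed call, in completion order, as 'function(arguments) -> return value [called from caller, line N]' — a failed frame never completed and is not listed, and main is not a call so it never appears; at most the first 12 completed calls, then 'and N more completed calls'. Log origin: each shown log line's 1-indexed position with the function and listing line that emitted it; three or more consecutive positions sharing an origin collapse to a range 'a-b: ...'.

Answer: the defect is in tally_events at line 12.
Key observation: The earliest visible damage is log position 6 — 'enter pack_ledger: left 0 right 3' rather than the intended 'enter pack_ledger: left 15 right 3'.
Call chain: main.
First divergence: position 6; shown 'enter pack_ledger: left 0 right 3' vs intended 'enter pack_ledger: left 15 right 3'.
Intended log window:
  4: rank_cells start: n=4 cutoff=5
  5: located slot 0
  6: enter pack_ledger: left 15 right 3
  7: checkpoint: 5
Execution walk:
  rank_cells([5, 2, 1, 12], 5) -> 0  [called from tally_events, line 9]
  tally_events([5, 2, 1, 12], 5) -> 0  [called from clip_value, line 22]
  pack_ledger(0, 3) -> 0  [called from clip_value, line 24]
  clip_value([5, 2, 1, 12], 5) -> 0  [called from main, line 30]
Log origin:
  1 — main, line 29
  2 — clip_value, line 21
  3 — tally_events, line 8
  4 — rank_cells, line 2
  5 — tally_events, line 10
  6 — pack_ledger, line 15
  7 — main, line 31
A correct fix: line 12: replace `quota` with `width`.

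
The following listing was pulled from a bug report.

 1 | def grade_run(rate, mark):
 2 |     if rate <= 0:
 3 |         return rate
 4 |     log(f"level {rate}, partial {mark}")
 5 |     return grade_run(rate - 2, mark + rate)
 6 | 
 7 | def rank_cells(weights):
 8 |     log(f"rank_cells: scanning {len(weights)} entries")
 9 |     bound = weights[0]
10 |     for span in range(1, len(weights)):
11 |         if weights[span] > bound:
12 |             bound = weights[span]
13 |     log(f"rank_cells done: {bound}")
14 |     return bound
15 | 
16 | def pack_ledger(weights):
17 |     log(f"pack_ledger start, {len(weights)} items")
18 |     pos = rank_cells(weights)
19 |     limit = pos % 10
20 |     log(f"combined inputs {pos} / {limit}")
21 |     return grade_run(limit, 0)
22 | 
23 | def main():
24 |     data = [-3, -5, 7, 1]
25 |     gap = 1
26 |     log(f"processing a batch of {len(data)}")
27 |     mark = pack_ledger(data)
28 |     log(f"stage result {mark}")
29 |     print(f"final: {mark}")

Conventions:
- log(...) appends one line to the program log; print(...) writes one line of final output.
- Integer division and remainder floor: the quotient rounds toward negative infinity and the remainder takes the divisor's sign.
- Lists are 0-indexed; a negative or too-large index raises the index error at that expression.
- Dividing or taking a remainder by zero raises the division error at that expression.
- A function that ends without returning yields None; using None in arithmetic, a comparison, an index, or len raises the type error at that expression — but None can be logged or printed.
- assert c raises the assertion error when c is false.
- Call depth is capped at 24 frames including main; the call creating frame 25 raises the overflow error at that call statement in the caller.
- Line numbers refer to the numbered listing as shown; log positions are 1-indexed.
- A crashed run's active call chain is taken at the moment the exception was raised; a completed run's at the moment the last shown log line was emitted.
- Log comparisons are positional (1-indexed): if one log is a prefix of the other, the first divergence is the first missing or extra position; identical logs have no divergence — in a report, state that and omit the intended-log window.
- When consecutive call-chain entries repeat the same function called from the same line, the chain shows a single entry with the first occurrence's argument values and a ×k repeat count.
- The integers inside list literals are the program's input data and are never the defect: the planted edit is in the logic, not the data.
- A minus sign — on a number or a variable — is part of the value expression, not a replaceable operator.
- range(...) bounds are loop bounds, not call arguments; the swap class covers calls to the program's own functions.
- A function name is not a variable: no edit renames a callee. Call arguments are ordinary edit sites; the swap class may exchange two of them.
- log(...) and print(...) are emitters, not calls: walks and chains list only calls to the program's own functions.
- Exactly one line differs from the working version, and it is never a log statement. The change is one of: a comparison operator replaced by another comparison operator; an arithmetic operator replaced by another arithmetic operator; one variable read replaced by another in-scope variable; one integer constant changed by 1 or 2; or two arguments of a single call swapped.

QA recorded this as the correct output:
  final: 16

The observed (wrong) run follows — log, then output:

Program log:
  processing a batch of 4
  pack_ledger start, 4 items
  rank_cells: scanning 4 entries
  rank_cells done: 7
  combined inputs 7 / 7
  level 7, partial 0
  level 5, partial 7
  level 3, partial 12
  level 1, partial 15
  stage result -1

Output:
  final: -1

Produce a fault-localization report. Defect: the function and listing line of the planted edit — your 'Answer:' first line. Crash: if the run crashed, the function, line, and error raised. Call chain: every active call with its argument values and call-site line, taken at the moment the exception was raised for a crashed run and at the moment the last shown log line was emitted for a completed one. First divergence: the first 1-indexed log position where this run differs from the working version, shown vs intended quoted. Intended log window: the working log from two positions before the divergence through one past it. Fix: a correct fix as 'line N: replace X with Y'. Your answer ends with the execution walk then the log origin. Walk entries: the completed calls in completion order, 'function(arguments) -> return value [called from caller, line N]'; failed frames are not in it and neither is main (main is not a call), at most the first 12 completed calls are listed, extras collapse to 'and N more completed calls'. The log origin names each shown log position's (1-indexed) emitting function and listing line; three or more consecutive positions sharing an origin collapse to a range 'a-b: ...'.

Answer: the defect is in grade_run at line 3.
Core observation: Position 10 is the first bad log line: 'stage result -1' should read 'stage result 16'.
Call chain: main.
First divergence: position 10; shown 'stage result -1' vs intended 'stage result 16'.
Intended log window:
  8: level 3, partial 12
  9: level 1, partial 15
  10: stage result 16
Execution walk:
  rank_cells([-3, -5, 7, 1]) -> 7  [called from pack_ledger, line 18]
  grade_run(-1, 16) -> -1  [called from grade_run, line 5]
  grade_run(1, 15) -> -1  [called from grade_run, line 5]
  grade_run(3, 12) -> -1  [called from grade_run, line 5]
  grade_run(5, 7) -> -1  [called from grade_run, line 5]
  grade_run(7, 0) -> -1  [called from pack_ledger, line 21]
  pack_ledger([-3, -5, 7, 1]) -> -1  [called from main, line 27]
Log origin:
  1: emitted by main (line 26)
  2: emitted by pack_ledger (line 17)
  3: emitted by rank_cells (line 8)
  4: emitted by rank_cells (line 13)
  5: emitted by pack_ledger (line 20)
  6-9: emitted by grade_run (line 4)
  10: emitted by main (line 28)
A correct fix: line 3: replace `rate` with `mark`.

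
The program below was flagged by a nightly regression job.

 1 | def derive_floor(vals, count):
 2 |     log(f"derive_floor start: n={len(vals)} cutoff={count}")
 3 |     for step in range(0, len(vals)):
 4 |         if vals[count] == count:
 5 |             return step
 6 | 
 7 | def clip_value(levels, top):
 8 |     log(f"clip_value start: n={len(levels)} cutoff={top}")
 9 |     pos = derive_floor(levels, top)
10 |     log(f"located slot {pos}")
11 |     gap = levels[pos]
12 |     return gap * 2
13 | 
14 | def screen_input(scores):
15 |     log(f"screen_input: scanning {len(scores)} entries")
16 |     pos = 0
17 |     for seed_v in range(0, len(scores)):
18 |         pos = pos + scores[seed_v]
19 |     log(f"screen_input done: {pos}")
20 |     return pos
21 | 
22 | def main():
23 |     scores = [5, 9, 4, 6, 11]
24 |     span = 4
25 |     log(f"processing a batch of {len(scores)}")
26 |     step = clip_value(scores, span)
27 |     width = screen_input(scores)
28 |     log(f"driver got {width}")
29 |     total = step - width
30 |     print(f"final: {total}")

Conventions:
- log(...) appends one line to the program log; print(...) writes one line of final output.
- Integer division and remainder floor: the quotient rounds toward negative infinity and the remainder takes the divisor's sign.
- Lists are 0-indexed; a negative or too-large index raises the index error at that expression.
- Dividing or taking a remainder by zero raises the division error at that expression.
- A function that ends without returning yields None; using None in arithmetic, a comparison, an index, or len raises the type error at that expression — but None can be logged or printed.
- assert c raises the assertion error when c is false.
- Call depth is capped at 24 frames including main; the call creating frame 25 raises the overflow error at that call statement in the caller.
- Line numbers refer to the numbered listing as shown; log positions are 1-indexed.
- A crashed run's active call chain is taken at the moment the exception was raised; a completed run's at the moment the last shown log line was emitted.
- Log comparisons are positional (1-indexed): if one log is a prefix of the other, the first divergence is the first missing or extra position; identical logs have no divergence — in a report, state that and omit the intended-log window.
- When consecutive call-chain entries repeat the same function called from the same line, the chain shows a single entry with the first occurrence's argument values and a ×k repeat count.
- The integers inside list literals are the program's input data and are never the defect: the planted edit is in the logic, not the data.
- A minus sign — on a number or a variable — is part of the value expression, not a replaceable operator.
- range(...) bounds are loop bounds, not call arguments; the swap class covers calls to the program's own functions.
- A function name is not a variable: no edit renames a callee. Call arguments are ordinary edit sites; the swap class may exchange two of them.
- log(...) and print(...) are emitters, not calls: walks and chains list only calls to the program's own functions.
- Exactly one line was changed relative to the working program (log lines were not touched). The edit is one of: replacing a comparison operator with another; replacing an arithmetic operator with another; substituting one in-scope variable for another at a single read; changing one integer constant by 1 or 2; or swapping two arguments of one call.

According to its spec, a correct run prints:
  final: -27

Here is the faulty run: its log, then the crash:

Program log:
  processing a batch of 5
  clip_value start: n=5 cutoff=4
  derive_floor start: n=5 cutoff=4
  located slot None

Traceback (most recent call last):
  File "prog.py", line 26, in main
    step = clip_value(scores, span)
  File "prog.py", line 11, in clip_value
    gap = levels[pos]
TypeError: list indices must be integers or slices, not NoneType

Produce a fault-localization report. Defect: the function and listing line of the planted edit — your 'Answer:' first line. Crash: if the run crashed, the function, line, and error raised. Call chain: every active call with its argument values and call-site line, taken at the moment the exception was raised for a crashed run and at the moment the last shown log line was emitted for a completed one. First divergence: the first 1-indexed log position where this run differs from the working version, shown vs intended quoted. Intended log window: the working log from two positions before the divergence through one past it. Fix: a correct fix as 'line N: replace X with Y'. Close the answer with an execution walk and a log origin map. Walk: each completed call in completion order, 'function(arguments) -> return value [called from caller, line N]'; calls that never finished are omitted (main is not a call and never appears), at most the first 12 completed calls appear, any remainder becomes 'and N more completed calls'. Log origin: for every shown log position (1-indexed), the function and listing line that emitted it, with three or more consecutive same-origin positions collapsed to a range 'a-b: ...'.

Answer: the defect is in derive_floor at line 4.
Core observation: Log line 4 is where behavior first shows: 'located slot None' appears instead of 'located slot 2'.
Crash: clip_value, line 11, TypeError.
Call chain: main -> clip_value([5, 9, 4, 6, 11], 4) (called at line 26).
First divergence: position 4 — shown 'located slot None', intended 'located slot 2'.
Intended log window:
  2: clip_value start: n=5 cutoff=4
  3: derive_floor start: n=5 cutoff=4
  4: located slot 2
  5: screen_input: scanning 5 entries
Execution walk:
  derive_floor([5, 9, 4, 6, 11], 4) -> None  [called from clip_value, line 9]
Origin of each log line:
  1: from main, line 25
  2: from clip_value, line 8
  3: from derive_floor, line 2
  4: from clip_value, line 10
A correct fix: line 4: replace `vals[count]` with `vals[step]`.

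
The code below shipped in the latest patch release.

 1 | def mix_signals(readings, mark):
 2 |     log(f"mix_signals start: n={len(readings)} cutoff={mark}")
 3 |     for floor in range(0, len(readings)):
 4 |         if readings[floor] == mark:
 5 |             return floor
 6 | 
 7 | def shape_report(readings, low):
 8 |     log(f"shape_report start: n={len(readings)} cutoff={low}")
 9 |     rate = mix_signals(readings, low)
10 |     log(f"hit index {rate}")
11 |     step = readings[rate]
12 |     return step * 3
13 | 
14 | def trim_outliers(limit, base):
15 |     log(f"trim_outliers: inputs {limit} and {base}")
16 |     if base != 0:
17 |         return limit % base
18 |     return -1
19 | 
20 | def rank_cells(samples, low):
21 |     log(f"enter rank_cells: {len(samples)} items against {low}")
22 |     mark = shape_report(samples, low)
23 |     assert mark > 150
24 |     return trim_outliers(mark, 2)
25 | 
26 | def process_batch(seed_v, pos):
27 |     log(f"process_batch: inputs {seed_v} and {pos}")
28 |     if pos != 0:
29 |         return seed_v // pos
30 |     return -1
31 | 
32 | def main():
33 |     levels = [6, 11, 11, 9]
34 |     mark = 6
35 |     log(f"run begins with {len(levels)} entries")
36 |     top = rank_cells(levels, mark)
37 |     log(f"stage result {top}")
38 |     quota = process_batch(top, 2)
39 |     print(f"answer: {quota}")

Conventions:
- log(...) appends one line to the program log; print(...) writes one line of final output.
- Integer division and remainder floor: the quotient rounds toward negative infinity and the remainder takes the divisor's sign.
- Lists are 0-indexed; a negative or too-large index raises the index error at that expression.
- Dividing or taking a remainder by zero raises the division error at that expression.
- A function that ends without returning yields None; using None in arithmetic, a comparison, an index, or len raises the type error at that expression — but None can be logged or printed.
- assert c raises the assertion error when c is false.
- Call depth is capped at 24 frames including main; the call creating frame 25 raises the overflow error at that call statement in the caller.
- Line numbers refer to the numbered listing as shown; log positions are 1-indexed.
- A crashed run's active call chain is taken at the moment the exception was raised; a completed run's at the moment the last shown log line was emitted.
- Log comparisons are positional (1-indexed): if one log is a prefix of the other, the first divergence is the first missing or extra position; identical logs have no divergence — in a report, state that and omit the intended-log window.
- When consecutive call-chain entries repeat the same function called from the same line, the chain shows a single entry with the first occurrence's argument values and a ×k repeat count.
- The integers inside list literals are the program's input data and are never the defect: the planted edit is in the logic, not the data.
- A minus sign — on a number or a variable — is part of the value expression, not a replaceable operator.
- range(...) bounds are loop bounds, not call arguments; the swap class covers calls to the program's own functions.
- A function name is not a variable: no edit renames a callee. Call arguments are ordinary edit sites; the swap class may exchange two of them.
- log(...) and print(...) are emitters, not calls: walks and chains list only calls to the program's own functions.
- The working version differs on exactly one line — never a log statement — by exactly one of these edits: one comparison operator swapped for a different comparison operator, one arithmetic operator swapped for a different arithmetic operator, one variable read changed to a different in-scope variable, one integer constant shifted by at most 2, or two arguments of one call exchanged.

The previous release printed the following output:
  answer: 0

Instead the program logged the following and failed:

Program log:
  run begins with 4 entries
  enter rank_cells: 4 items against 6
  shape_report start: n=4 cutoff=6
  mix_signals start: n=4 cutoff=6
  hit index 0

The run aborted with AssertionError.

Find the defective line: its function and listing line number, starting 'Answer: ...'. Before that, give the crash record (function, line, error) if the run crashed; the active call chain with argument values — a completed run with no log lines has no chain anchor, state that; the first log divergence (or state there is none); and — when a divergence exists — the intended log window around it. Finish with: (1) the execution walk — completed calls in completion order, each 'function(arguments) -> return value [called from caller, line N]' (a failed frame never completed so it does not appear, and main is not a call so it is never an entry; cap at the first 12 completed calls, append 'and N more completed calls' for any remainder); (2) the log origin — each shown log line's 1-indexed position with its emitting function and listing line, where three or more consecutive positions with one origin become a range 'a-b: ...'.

Answer: the defect is in rank_cells at line 23.
Key fact: A complete run would log 'trim_outliers: inputs 18 and 2' next, but this one stopped at 5 lines.
Crash: rank_cells, line 23, AssertionError.
Call chain: main -> rank_cells([6, 11, 11, 9], 6) (called at line 36).
First divergence: position 6 — the faulty run's log ends after 5 lines; the working version continues with 'trim_outliers: inputs 18 and 2'.
Intended log window:
  4: mix_signals start: n=4 cutoff=6
  5: hit index 0
  6: trim_outliers: inputs 18 and 2
  7: stage result 0
Execution walk:
  mix_signals([6, 11, 11, 9], 6) -> 0  [called from shape_report, line 9]
  shape_report([6, 11, 11, 9], 6) -> 18  [called from rank_cells, line 22]
Log line origins:
  1: logged in main at line 35
  2: logged in rank_cells at line 21
  3: logged in shape_report at line 8
  4: logged in mix_signals at line 2
  5: logged in shape_report at line 10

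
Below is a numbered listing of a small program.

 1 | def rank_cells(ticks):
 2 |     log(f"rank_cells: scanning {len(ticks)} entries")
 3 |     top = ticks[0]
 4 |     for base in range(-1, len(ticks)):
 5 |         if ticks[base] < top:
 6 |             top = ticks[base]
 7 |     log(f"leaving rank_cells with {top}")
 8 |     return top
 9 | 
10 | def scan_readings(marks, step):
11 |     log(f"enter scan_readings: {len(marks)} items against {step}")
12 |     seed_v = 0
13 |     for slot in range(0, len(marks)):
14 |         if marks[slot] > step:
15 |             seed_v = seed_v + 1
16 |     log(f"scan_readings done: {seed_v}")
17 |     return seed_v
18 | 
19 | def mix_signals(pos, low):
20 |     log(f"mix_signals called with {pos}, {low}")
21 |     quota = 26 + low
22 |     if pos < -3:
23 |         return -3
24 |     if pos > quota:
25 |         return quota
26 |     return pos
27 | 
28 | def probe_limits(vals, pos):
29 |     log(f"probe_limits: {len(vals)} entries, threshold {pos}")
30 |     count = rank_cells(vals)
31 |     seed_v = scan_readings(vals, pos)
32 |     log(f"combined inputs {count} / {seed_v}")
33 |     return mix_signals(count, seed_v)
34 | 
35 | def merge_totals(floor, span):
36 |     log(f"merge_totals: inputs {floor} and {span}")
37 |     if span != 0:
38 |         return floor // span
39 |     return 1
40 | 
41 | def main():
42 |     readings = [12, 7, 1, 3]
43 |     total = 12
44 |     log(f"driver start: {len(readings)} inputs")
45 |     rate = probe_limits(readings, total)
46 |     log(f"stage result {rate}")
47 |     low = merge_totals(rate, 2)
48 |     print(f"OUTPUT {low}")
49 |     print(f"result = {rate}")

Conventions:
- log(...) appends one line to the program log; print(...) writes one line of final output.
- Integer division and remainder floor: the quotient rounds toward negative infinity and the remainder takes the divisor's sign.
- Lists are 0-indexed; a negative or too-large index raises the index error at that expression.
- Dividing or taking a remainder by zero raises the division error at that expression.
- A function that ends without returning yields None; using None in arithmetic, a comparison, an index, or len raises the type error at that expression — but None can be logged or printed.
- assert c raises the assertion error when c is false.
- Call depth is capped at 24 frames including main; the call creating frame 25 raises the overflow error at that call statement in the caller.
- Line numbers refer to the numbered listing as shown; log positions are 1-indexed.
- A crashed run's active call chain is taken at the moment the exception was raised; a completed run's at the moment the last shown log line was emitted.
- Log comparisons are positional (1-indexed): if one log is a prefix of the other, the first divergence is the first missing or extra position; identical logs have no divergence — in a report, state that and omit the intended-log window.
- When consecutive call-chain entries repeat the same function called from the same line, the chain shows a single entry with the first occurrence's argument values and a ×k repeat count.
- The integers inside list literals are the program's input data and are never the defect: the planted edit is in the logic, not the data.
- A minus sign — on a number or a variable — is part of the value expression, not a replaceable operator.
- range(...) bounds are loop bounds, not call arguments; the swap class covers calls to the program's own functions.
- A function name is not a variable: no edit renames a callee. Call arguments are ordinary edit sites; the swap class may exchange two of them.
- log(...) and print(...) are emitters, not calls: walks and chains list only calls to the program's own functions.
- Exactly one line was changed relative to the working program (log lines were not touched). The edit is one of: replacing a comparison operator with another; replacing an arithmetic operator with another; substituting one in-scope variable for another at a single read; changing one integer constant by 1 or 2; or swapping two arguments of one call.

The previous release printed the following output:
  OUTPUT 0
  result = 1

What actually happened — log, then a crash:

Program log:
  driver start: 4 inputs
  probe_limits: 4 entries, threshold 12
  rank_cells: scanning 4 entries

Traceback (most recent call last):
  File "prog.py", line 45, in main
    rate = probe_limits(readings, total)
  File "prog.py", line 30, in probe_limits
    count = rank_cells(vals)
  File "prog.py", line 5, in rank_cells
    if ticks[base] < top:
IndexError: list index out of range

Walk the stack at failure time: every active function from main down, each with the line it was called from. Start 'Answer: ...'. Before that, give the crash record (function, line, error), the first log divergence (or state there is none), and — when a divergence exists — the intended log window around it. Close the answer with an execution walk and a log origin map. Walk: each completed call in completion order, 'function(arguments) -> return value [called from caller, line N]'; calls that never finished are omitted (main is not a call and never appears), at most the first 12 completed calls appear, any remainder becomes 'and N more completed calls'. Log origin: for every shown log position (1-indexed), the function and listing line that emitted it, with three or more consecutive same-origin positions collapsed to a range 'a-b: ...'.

Answer: main -> probe_limits (called at line 45) -> rank_cells (called at line 30).
Key fact: The shown log is a 3-line prefix of the intended one, whose next entry is 'leaving rank_cells with 1'.
Crash: rank_cells, line 5, IndexError.
First divergence: position 4; the shown log stops at 3 lines while the working version next logs 'leaving rank_cells with 1'.
Intended log window:
  2: probe_limits: 4 entries, threshold 12
  3: rank_cells: scanning 4 entries
  4: leaving rank_cells with 1
  5: enter scan_readings: 4 items against 12
Execution walk:
  (no call completed)
Log origins:
  1: from main, line 44
  2: from probe_limits, line 29
  3: from rank_cells, line 2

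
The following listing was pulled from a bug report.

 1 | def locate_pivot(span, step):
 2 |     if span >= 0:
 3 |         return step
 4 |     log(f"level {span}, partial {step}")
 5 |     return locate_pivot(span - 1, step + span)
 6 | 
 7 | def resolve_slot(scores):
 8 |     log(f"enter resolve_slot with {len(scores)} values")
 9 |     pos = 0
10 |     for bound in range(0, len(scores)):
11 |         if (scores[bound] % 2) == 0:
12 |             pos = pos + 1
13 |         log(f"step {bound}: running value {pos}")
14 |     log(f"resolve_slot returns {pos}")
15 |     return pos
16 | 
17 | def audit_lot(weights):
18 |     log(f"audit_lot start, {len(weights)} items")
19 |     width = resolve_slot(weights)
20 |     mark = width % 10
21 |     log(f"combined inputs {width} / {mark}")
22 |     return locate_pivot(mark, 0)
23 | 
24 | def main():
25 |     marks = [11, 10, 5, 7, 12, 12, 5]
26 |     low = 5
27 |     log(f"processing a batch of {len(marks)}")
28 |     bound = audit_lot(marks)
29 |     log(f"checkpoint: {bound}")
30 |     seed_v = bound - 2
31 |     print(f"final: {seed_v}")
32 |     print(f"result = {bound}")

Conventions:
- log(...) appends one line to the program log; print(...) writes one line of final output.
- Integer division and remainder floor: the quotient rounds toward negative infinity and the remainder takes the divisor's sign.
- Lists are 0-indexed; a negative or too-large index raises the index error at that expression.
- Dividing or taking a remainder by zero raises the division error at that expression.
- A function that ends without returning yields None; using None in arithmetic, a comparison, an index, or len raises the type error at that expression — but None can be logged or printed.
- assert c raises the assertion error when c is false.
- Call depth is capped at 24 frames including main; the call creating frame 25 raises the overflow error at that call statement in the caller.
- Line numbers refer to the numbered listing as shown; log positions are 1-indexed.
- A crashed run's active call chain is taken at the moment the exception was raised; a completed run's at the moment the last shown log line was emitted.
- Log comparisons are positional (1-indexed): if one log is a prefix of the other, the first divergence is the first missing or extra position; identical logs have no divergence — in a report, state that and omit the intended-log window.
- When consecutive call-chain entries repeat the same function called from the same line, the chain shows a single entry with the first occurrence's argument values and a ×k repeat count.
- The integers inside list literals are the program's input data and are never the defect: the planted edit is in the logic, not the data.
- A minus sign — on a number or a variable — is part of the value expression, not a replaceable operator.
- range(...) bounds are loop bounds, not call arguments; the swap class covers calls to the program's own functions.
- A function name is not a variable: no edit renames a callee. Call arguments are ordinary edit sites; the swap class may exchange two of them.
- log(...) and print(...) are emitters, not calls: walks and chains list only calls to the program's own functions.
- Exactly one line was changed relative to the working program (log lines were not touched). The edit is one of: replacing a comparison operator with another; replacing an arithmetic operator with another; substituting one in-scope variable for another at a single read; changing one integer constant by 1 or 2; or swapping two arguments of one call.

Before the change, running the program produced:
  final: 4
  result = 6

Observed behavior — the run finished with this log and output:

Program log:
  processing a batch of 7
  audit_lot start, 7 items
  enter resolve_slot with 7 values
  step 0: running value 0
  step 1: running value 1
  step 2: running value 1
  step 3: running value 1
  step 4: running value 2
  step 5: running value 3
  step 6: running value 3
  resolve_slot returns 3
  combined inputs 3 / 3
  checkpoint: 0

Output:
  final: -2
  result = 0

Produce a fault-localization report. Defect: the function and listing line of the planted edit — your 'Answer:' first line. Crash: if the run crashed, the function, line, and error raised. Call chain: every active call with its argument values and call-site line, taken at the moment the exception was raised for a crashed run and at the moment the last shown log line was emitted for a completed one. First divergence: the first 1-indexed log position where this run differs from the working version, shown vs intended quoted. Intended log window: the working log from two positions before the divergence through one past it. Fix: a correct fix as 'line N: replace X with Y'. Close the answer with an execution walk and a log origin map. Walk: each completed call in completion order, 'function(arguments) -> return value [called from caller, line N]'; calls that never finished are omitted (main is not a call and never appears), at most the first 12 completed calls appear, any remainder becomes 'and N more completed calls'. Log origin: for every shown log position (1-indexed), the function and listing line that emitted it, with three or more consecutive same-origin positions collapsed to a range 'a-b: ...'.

Answer: the defect is in locate_pivot at line 2.
Key observation: Log line 13 is where behavior first shows: 'checkpoint: 0' appears instead of 'level 3, partial 0'.
Call chain: main.
First divergence: position 13 — the shown line 'checkpoint: 0' should read 'level 3, partial 0'.
Intended log window:
  11: resolve_slot returns 3
  12: combined inputs 3 / 3
  13: level 3, partial 0
  14: level 2, partial 3
Execution walk:
  resolve_slot([11, 10, 5, 7, 12, 12, 5]) -> 3  [called from audit_lot, line 19]
  locate_pivot(3, 0) -> 0  [called from audit_lot, line 22]
  audit_lot([11, 10, 5, 7, 12, 12, 5]) -> 0  [called from main, line 28]
Log origins:
  1: from main, line 27
  2: from audit_lot, line 18
  3: from resolve_slot, line 8
  4-10: from resolve_slot, line 13
  11: from resolve_slot, line 14
  12: from audit_lot, line 21
  13: from main, line 29
A correct fix: line 2: replace `>=` with `<=`.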